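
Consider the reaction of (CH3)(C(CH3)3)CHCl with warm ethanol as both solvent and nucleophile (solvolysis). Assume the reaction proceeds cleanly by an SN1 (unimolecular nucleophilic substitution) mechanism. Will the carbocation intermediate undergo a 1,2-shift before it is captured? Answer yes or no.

The first-formed carbocation is secondary.
The adjacent tert-butyl carbon has no hydrogen but bears methyl groups; migration of one methyl with its bonding pair (a 1,2-methyl shift) places the charge on a tertiary centre.
Tertiary is more stable than secondary, so the shift occurs.

yes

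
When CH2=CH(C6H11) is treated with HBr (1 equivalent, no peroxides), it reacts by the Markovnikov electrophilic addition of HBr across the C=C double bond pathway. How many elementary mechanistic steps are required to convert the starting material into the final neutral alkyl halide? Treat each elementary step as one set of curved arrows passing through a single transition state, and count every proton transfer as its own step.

Step 1: The π electrons of the C=C bond attack a proton of HBr; Markovnikov addition places the new C–H on the less-substituted alkene carbon, so the positive charge ends up on the more-substituted carbon — a secondary carbocation. The H–Br bond breaks heterolytically, releasing Br⁻.
Step 2: A 1,2-hydride shift from the adjacent cyclohexyl carbon moves the positive charge from the secondary centre to an adjacent carbon, generating a more stable tertiary carbocation.
Step 3: The Br⁻ anion donates a lone pair to the carbocation, forming the new C–Br σ-bond and giving the neutral alkyl halide.
Total: 3 elementary steps.

3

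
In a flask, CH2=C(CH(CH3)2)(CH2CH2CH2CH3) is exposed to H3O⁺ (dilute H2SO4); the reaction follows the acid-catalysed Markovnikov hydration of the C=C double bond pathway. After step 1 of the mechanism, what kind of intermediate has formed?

Step 1: Protonation of the alkene by H3O⁺: the π bond acts as the nucleophile and picks up H⁺, giving the more stable (Markovnikov) tertiary carbocation. H2O is released.
After step 1 the species present is a tertiary carbocation.

tertiary carbocation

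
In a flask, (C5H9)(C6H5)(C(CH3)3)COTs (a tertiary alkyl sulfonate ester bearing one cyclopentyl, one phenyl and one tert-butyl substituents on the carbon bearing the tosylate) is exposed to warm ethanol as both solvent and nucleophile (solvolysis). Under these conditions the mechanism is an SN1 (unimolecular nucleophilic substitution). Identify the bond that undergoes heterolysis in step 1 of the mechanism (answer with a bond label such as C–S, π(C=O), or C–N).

Step 1: Rate-determining heterolysis of the C–O bond gives TsO⁻ and a tertiary carbocation.
The bond broken in this step is the C–O bond.

C–O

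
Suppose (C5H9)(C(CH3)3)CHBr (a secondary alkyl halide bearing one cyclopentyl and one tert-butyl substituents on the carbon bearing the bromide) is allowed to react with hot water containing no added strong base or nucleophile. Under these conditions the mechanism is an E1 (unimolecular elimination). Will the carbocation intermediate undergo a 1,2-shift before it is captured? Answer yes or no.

yes

The first-formed carbocation is secondary.
The adjacent cyclopentyl carbon already bears 2 other carbon substituents and has a hydrogen to migrate; after a 1,2-hydride shift from that carbon the positive charge sits on a tertiary centre.
Tertiary is more stable than secondary, so the shift occurs.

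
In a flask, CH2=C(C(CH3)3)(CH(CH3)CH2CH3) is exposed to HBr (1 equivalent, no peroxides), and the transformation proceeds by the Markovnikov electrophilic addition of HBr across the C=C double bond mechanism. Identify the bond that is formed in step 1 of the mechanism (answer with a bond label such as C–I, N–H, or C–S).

C–H

Step 1: Protonation of the alkene by HBr: the π bond acts as the nucleophile and picks up H⁺, giving the more stable (Markovnikov) tertiary carbocation. The H–Br bond breaks heterolytically, releasing Br⁻.
The bond formed in this step is the C–H bond.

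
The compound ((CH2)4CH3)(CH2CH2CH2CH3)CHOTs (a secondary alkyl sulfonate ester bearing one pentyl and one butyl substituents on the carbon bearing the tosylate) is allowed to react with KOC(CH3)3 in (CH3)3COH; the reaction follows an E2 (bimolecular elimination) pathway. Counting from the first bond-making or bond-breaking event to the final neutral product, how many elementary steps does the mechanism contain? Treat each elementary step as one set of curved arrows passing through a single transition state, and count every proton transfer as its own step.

Step 1: Concerted anti-periplanar elimination: (CH3)3CO⁻ abstracts a β-H while TsO⁻ leaves, and the C–H electrons become the new C=C π bond — all in a single transition state.
Total: 1 elementary step.

1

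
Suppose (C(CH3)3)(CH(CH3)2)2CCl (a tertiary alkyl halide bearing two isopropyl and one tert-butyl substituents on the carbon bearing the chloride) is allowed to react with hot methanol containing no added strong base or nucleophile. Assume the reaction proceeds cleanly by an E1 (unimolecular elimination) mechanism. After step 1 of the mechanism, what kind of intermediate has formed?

tertiary carbocation

Step 1: Rate-determining heterolysis of the C–Cl bond gives Cl⁻ and a tertiary carbocation.
After step 1 the species present is a tertiary carbocation.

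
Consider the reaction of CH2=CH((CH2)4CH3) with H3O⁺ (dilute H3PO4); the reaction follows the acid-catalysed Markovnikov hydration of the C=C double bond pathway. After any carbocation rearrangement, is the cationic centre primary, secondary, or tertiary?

Step 1: Electrophilic addition begins with the π(C=C) electrons forming a bond to the proton of H3O⁺. Following Markovnikov's rule, the resulting cation is secondary. H2O is released.
No single 1,2-shift to an adjacent carbon would give a more-substituted cation, so no rearrangement occurs.

secondary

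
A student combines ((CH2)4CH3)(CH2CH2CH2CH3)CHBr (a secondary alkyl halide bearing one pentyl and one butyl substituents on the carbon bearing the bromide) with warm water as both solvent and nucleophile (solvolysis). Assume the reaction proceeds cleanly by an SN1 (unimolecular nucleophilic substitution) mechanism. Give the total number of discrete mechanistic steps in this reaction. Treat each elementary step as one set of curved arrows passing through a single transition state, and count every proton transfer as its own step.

3

Step 1: Unassisted departure of Br⁻ (taking the C–Br bonding pair) generates a secondary carbocation.
(No 1,2-shift: no single shift to an adjacent carbon would give a more stable cation.)
Step 2: Nucleophilic capture: the oxygen of H2O bonds to the cationic carbon, producing an oxonium-ion intermediate.
Step 3: Proton transfer from the O–H of the oxonium ion to a solvent molecule delivers the neutral alcohol.
Total: 3 elementary steps.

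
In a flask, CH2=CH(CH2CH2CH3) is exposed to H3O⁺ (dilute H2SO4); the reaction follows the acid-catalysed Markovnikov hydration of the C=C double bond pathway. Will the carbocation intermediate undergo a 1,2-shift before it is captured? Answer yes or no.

no

The first-formed carbocation is secondary.
No single 1,2-shift to an adjacent carbon would produce a more-substituted cation than the one already present, so no rearrangement occurs.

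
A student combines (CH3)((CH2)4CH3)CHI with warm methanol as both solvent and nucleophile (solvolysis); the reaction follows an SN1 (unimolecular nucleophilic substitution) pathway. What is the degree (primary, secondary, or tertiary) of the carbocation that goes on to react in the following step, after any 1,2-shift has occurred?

secondary

Step 1: Rate-determining heterolysis of the C–I bond gives I⁻ and a secondary carbocation.
No single 1,2-shift to an adjacent carbon would give a more-substituted cation, so no rearrangement occurs.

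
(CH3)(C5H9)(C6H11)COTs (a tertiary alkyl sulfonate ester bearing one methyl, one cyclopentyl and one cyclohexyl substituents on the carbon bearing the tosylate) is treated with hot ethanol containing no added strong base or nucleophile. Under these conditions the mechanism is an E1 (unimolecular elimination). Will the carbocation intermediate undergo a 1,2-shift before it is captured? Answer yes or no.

The first-formed carbocation is tertiary.
No single 1,2-shift to an adjacent carbon would produce a more-substituted cation than the one already present, so no rearrangement occurs.

no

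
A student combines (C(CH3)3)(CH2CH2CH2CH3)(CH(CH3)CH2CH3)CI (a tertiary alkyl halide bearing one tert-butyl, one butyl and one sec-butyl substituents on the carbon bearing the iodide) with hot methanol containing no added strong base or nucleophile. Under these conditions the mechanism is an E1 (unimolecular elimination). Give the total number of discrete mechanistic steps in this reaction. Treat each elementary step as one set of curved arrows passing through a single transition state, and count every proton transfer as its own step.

2

Step 1: Ionisation: the C–I σ-bond cleaves heterolytically; both bonding electrons depart with I⁻, leaving a tertiary carbocation at the α-carbon.
(No 1,2-shift: no single shift to an adjacent carbon would give a more stable cation.)
Step 2: A methanol molecule (solvent) deprotonates a β-carbon; as the C–H bond breaks, those electrons form the new alkene π bond.
Total: 2 elementary steps.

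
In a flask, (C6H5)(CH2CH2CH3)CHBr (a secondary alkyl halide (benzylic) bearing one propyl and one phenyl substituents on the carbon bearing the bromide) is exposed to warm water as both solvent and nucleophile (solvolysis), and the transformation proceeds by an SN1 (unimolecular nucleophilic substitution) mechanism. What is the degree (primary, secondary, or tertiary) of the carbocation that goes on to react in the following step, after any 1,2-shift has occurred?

Step 1: Ionisation: the C–Br σ-bond cleaves heterolytically; both bonding electrons depart with Br⁻, leaving a secondary carbocation at the α-carbon.
No single 1,2-shift to an adjacent carbon would give a more-substituted cation, so no rearrangement occurs.

secondary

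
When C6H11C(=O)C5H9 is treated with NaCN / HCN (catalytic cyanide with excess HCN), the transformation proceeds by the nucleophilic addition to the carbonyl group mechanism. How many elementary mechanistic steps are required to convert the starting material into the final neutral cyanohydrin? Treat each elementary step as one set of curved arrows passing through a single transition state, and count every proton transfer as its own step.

Step 1: Nucleophilic addition: CN⁻ adds to the carbonyl carbon, pushing the π(C=O) electron pair onto oxygen and giving a tetrahedral alkoxide.
Step 2: The alkoxide oxygen removes a proton from HCN present in the mixture, giving a cyanohydrin and regenerating CN⁻.
Total: 2 elementary steps.

2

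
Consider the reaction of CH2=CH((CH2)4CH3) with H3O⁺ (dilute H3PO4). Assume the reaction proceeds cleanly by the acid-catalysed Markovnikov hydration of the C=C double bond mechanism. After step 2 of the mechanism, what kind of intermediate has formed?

oxonium ion

Step 1: Protonation of the alkene by H3O⁺: the π bond acts as the nucleophile and picks up H⁺, giving the more stable (Markovnikov) secondary carbocation. H2O is released.
Step 2: A lone pair on the oxygen of H2O attacks the carbocation, forming a C–O bond and an oxonium ion (a protonated alcohol).
After step 2 the species present is an oxonium ion.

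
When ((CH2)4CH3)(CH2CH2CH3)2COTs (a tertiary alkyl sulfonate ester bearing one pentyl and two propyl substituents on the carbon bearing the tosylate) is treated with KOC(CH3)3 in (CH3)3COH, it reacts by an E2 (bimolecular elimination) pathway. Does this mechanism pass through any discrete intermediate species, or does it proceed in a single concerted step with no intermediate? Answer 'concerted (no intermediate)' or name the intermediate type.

concerted (no intermediate)

The strong base (CH3)3CO⁻ removes a β-hydrogen; in the same concerted event the electrons of the breaking C–H bond form the new π(C=C) bond and the C–O σ-bond breaks, expelling TsO⁻. Anti-periplanar geometry; one transition state.
All bond changes occur in one transition state; no discrete intermediate is formed.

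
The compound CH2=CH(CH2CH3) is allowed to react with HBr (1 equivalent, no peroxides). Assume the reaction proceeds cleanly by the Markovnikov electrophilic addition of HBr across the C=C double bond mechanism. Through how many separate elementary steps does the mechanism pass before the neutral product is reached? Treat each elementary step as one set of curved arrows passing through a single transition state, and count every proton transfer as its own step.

Step 1: Protonation of the alkene by HBr: the π bond acts as the nucleophile and picks up H⁺, giving the more stable (Markovnikov) secondary carbocation. The H–Br bond breaks heterolytically, releasing Br⁻.
(No 1,2-shift: no single shift to an adjacent carbon would give a more stable cation.)
Step 2: Br⁻ captures the cation: a lone pair on Br⁻ fills the empty p orbital, producing the alkyl halide product.
Total: 2 elementary steps.

2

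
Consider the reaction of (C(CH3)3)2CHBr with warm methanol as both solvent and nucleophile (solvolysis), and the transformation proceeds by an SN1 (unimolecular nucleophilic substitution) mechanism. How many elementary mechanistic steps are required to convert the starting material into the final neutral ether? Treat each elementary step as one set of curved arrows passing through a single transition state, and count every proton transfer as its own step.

Step 1: Ionisation: the C–Br σ-bond cleaves heterolytically; both bonding electrons depart with Br⁻, leaving a secondary carbocation at the α-carbon.
Step 2: A methyl group with its bonding pair migrates from the adjacent tert-butyl carbon to the cationic centre — a 1,2-methyl shift — upgrading the secondary cation to a tertiary one.
Step 3: A lone pair on the oxygen of CH3OH attacks the carbocation, forming a new C–O σ-bond and an oxonium ion.
Step 4: Proton transfer from the O–H of the oxonium ion to a solvent molecule delivers the neutral ether.
Total: 4 elementary steps.

4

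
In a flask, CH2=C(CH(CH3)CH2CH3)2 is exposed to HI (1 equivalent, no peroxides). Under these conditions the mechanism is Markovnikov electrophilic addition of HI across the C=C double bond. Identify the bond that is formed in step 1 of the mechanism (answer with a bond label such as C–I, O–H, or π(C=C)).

Step 1: The π electrons of the C=C bond attack a proton of HI; Markovnikov addition places the new C–H on the less-substituted alkene carbon, so the positive charge ends up on the more-substituted carbon — a tertiary carbocation. The H–I bond breaks heterolytically, releasing I⁻.
The bond formed in this step is the C–H bond.

C–H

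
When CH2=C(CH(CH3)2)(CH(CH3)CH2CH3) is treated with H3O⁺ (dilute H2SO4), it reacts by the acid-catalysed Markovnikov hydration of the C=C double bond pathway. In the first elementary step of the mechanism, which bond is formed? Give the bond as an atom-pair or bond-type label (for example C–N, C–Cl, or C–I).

Step 1: The π electrons of the C=C bond attack a proton of H3O⁺; Markovnikov addition places the new C–H on the less-substituted alkene carbon, so the positive charge ends up on the more-substituted carbon — a tertiary carbocation. H2O is released.
The bond formed in this step is the C–H bond.

C–H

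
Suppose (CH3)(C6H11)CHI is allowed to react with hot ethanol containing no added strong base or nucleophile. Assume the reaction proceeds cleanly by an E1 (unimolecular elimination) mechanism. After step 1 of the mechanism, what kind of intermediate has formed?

secondary carbocation

Step 1: Ionisation: the C–I σ-bond cleaves heterolytically; both bonding electrons depart with I⁻, leaving a secondary carbocation at the α-carbon.
After step 1 the species present is a secondary carbocation.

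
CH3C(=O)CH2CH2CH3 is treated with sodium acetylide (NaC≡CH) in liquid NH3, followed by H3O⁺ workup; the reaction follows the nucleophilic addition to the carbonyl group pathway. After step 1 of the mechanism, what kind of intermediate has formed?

tetrahedral alkoxide intermediate

Step 1: Nucleophilic addition: HC≡C⁻ adds to the carbonyl carbon, pushing the π(C=O) electron pair onto oxygen and giving a tetrahedral alkoxide.
After step 1 the species present is a tetrahedral alkoxide intermediate.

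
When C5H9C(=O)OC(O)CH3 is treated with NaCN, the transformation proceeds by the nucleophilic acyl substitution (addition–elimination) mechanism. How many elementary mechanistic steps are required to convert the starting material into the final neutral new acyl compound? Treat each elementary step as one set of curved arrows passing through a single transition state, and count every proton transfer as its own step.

2

Step 1: Nucleophilic addition of CN⁻ to the acyl carbon breaks the π(C=O) bond and yields a tetrahedral, anionic intermediate.
Step 2: Elimination step: re-formation of the carbonyl π bond drives out CH3CO2⁻, giving the new acyl compound.
Total: 2 elementary steps.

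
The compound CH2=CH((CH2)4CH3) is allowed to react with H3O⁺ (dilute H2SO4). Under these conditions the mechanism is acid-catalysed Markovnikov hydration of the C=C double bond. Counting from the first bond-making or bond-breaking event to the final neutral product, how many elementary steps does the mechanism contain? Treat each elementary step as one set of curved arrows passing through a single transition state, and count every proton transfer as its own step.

Step 1: The π electrons of the C=C bond attack a proton of H3O⁺; Markovnikov addition places the new C–H on the less-substituted alkene carbon, so the positive charge ends up on the more-substituted carbon — a secondary carbocation. H2O is released.
(No 1,2-shift: no single shift to an adjacent carbon would give a more stable cation.)
Step 2: Nucleophilic capture of the cation by H2O produces the protonated alcohol (an oxonium ion).
Step 3: H2O removes a proton from the oxonium oxygen, regenerating H3O⁺ and giving the neutral alcohol.
Total: 3 elementary steps.

3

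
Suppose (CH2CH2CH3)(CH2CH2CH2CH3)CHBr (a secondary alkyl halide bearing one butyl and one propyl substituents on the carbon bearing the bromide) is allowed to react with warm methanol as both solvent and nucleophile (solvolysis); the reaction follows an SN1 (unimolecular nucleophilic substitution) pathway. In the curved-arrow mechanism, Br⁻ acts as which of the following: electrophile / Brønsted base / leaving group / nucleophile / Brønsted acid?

leaving group

Step 1: Unassisted departure of Br⁻ (taking the C–Br bonding pair) generates a secondary carbocation.
Br⁻ departs with both electrons of the breaking σ-bond — that is the definition of a leaving group.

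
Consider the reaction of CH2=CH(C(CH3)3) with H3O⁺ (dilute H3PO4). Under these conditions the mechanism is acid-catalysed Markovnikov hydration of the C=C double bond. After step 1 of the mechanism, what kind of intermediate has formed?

secondary carbocation

Step 1: The π electrons of the C=C bond attack a proton of H3O⁺; Markovnikov addition places the new C–H on the less-substituted alkene carbon, so the positive charge ends up on the more-substituted carbon — a secondary carbocation. H2O is released.
After step 1 the species present is a secondary carbocation.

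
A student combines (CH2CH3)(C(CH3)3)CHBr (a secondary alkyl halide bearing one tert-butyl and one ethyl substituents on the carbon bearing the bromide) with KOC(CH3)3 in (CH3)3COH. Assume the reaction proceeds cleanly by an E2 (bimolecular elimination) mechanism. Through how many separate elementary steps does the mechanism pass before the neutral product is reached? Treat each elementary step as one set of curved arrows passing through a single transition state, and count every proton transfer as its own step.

Step 1: The strong base (CH3)3CO⁻ removes a β-hydrogen; in the same concerted event the electrons of the breaking C–H bond form the new π(C=C) bond and the C–Br σ-bond breaks, expelling Br⁻. Anti-periplanar geometry; one transition state.
Total: 1 elementary step.

1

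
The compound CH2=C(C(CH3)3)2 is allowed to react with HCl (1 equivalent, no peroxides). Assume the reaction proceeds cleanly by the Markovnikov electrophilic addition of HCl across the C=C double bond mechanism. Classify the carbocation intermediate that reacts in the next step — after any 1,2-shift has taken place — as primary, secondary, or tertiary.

tertiary

Step 1: Protonation of the alkene by HCl: the π bond acts as the nucleophile and picks up H⁺, giving the more stable (Markovnikov) tertiary carbocation. The H–Cl bond breaks heterolytically, releasing Cl⁻.
No single 1,2-shift to an adjacent carbon would give a more-substituted cation, so no rearrangement occurs.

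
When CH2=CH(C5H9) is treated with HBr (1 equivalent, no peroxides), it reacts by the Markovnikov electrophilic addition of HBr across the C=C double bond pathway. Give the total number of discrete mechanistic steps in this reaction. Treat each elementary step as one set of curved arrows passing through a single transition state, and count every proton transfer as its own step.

3

Step 1: Protonation of the alkene by HBr: the π bond acts as the nucleophile and picks up H⁺, giving the more stable (Markovnikov) secondary carbocation. The H–Br bond breaks heterolytically, releasing Br⁻.
Step 2: A 1,2-hydride shift from the adjacent cyclopentyl carbon moves the positive charge from the secondary centre to an adjacent carbon, generating a more stable tertiary carbocation.
Step 3: The Br⁻ anion donates a lone pair to the carbocation, forming the new C–Br σ-bond and giving the neutral alkyl halide.
Total: 3 elementary steps.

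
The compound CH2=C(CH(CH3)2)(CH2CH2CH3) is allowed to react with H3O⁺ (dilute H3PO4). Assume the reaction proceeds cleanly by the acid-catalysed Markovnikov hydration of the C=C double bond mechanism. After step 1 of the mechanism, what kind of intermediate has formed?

Step 1: Protonation of the alkene by H3O⁺: the π bond acts as the nucleophile and picks up H⁺, giving the more stable (Markovnikov) tertiary carbocation. H2O is released.
After step 1 the species present is a tertiary carbocation.

tertiary carbocation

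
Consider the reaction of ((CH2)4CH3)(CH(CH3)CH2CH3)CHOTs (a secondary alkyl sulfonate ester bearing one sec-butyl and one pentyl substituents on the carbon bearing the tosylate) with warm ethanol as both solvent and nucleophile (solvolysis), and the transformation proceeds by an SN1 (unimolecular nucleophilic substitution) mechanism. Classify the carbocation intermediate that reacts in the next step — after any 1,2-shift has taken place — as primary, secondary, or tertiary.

tertiary

Step 1: Rate-determining heterolysis of the C–O bond gives TsO⁻ and a secondary carbocation.
Step 2: A hydride (H with its bonding pair) migrates from the adjacent sec-butyl carbon to the cationic centre — a 1,2-hydride shift — upgrading the secondary cation to a tertiary one.
The cation rearranges from secondary to tertiary via a 1,2-hydride shift from the adjacent sec-butyl carbon; the tertiary cation is what reacts next.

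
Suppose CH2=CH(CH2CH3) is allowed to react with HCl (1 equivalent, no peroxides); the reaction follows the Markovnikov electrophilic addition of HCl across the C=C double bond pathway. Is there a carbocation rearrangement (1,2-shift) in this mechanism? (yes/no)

no

The first-formed carbocation is secondary.
No single 1,2-shift to an adjacent carbon would produce a more-substituted cation than the one already present, so no rearrangement occurs.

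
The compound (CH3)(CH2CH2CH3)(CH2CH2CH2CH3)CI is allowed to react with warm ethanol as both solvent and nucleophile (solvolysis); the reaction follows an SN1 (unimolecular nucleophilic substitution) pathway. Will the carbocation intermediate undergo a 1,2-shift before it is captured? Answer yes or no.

The first-formed carbocation is tertiary.
No single 1,2-shift to an adjacent carbon would produce a more-substituted cation than the one already present, so no rearrangement occurs.

no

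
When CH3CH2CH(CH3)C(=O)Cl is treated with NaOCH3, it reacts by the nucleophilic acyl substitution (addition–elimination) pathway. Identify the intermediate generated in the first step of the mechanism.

Step 1: Nucleophilic addition of CH3O⁻ to the acyl carbon breaks the π(C=O) bond and yields a tetrahedral, anionic intermediate.
After step 1 the species present is a tetrahedral intermediate.

tetrahedral intermediate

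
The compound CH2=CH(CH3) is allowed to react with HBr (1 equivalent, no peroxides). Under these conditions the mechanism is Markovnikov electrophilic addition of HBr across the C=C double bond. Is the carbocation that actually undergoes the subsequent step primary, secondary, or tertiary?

Step 1: Electrophilic addition begins with the π(C=C) electrons forming a bond to the proton of HBr. Following Markovnikov's rule, the resulting cation is secondary. The H–Br bond breaks heterolytically, releasing Br⁻.
No single 1,2-shift to an adjacent carbon would give a more-substituted cation, so no rearrangement occurs.

secondary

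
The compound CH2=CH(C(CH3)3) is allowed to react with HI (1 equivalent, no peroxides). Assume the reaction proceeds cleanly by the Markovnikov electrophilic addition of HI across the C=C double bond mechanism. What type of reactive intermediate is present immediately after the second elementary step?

Step 1: Electrophilic addition begins with the π(C=C) electrons forming a bond to the proton of HI. Following Markovnikov's rule, the resulting cation is secondary. The H–I bond breaks heterolytically, releasing I⁻.
Step 2: A 1,2-methyl shift from the adjacent tert-butyl carbon moves the positive charge from the secondary centre to an adjacent carbon, generating a more stable tertiary carbocation.
After step 2 the species present is a tertiary carbocation.

tertiary carbocation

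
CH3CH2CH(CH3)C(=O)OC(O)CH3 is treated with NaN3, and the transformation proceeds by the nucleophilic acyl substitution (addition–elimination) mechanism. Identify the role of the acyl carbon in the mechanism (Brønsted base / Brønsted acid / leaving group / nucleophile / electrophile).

electrophile

Step 1: Nucleophilic addition of N3⁻ to the acyl carbon breaks the π(C=O) bond and yields a tetrahedral, anionic intermediate.
The acyl carbon accepts an electron pair into an empty or π* orbital — it is the electrophile.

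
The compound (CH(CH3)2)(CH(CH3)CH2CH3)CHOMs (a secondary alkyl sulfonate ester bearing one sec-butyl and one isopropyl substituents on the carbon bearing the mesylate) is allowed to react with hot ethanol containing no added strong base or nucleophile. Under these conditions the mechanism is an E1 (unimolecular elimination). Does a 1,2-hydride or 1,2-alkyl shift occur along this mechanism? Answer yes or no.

yes

The first-formed carbocation is secondary.
The adjacent sec-butyl carbon already bears 2 other carbon substituents and has a hydrogen to migrate; after a 1,2-hydride shift from that carbon the positive charge sits on a tertiary centre.
Tertiary is more stable than secondary, so the shift occurs.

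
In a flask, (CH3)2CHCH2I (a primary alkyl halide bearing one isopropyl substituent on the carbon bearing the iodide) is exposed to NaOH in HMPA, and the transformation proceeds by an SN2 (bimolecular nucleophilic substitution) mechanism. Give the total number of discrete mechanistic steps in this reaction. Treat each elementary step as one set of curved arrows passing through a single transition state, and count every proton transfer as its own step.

Step 1: The hydroxide nucleophile donates a lone pair from O to the α-carbon in a backside attack; simultaneously the C–I σ-bond breaks and both of its electrons leave with I⁻. One concerted step with inversion of configuration.
Total: 1 elementary step.

1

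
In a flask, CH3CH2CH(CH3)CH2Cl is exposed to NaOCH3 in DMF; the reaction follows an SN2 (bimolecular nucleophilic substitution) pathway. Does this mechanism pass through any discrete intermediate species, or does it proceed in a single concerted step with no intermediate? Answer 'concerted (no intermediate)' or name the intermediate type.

concerted (no intermediate)

CH3O⁻ attacks the back face of the α-carbon while Cl⁻ departs with the C–Cl bonding pair — a single concerted displacement through a pentacoordinate transition state.
All bond changes occur in one transition state; no discrete intermediate is formed.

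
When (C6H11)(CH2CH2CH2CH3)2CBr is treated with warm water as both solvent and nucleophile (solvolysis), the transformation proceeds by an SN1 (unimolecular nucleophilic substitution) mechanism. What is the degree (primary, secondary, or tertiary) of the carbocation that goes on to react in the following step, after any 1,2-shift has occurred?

tertiary

Step 1: The C–Br bond breaks with both electrons going to the bromide; Br⁻ leaves and a tertiary carbocation remains.
No single 1,2-shift to an adjacent carbon would give a more-substituted cation, so no rearrangement occurs.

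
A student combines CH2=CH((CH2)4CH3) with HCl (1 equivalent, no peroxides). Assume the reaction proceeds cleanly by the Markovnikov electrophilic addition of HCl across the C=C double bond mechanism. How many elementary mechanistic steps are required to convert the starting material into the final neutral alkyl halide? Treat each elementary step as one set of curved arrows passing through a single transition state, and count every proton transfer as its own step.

2

Step 1: Electrophilic addition begins with the π(C=C) electrons forming a bond to the proton of HCl. Following Markovnikov's rule, the resulting cation is secondary. The H–Cl bond breaks heterolytically, releasing Cl⁻.
(No 1,2-shift: no single shift to an adjacent carbon would give a more stable cation.)
Step 2: Cl⁻ captures the cation: a lone pair on Cl⁻ fills the empty p orbital, producing the alkyl halide product.
Total: 2 elementary steps.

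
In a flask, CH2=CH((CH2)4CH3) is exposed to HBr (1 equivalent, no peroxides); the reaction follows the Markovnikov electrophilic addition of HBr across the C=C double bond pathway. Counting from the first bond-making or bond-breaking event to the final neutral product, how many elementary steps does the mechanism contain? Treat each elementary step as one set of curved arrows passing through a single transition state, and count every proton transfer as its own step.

2

Step 1: The π electrons of the C=C bond attack a proton of HBr; Markovnikov addition places the new C–H on the less-substituted alkene carbon, so the positive charge ends up on the more-substituted carbon — a secondary carbocation. The H–Br bond breaks heterolytically, releasing Br⁻.
(No 1,2-shift: no single shift to an adjacent carbon would give a more stable cation.)
Step 2: Br⁻ captures the cation: a lone pair on Br⁻ fills the empty p orbital, producing the alkyl halide product.
Total: 2 elementary steps.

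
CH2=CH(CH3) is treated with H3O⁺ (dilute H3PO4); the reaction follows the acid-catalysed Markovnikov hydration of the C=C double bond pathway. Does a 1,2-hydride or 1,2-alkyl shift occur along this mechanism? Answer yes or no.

The first-formed carbocation is secondary.
No single 1,2-shift to an adjacent carbon would produce a more-substituted cation than the one already present, so no rearrangement occurs.

no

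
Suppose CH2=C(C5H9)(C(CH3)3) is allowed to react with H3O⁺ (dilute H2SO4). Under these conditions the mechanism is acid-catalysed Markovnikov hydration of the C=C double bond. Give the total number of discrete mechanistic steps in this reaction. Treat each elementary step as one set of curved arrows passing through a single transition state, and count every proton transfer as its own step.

3

Step 1: Electrophilic addition begins with the π(C=C) electrons forming a bond to the proton of H3O⁺. Following Markovnikov's rule, the resulting cation is tertiary. H2O is released.
(No 1,2-shift: no single shift to an adjacent carbon would give a more stable cation.)
Step 2: A lone pair on the oxygen of H2O attacks the carbocation, forming a C–O bond and an oxonium ion (a protonated alcohol).
Step 3: H2O removes a proton from the oxonium oxygen, regenerating H3O⁺ and giving the neutral alcohol.
Total: 3 elementary steps.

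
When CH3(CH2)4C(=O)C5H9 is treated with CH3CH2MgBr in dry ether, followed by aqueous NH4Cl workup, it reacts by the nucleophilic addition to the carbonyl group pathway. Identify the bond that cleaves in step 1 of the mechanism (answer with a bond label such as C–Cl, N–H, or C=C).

π(C=O)

Step 1: A lone pair / filled orbital on the carbanion-like carbon of CH3CH2MgBr attacks the electrophilic carbonyl carbon; the π(C=O) electrons shift onto oxygen, producing a tetrahedral alkoxide intermediate.
The bond broken in this step is the π(C=O) bond.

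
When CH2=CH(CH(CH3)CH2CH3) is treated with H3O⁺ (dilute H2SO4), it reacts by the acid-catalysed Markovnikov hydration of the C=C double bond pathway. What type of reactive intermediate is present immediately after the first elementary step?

secondary carbocation

Step 1: Protonation of the alkene by H3O⁺: the π bond acts as the nucleophile and picks up H⁺, giving the more stable (Markovnikov) secondary carbocation. H2O is released.
After step 1 the species present is a secondary carbocation.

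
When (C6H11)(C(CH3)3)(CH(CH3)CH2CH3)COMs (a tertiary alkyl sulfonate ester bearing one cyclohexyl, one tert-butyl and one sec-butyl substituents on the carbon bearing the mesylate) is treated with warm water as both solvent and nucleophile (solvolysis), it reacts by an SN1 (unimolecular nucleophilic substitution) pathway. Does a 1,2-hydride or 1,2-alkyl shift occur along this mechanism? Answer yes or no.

The first-formed carbocation is tertiary.
No single 1,2-shift to an adjacent carbon would produce a more-substituted cation than the one already present, so no rearrangement occurs.

no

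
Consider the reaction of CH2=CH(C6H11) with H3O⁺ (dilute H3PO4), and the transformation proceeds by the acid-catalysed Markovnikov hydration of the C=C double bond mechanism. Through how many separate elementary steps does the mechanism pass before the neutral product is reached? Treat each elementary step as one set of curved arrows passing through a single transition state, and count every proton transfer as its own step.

Step 1: Electrophilic addition begins with the π(C=C) electrons forming a bond to the proton of H3O⁺. Following Markovnikov's rule, the resulting cation is secondary. H2O is released.
Step 2: A hydride (H with its bonding pair) migrates from the adjacent cyclohexyl carbon to the cationic centre — a 1,2-hydride shift — upgrading the secondary cation to a tertiary one.
Step 3: Water acts as the nucleophile: an oxygen lone pair bonds to the cationic carbon, giving an oxonium-ion intermediate.
Step 4: Deprotonation of the oxonium ion by a water molecule delivers the neutral alcohol and regenerates the acid catalyst.
Total: 4 elementary steps.

4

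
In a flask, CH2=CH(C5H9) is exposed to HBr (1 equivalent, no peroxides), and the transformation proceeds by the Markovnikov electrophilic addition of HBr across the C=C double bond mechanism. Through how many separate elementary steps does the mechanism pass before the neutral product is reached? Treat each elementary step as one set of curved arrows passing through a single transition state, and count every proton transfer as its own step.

3

Step 1: Electrophilic addition begins with the π(C=C) electrons forming a bond to the proton of HBr. Following Markovnikov's rule, the resulting cation is secondary. The H–Br bond breaks heterolytically, releasing Br⁻.
Step 2: A hydride (H with its bonding pair) migrates from the adjacent cyclopentyl carbon to the cationic centre — a 1,2-hydride shift — upgrading the secondary cation to a tertiary one.
Step 3: The Br⁻ anion donates a lone pair to the carbocation, forming the new C–Br σ-bond and giving the neutral alkyl halide.
Total: 3 elementary steps.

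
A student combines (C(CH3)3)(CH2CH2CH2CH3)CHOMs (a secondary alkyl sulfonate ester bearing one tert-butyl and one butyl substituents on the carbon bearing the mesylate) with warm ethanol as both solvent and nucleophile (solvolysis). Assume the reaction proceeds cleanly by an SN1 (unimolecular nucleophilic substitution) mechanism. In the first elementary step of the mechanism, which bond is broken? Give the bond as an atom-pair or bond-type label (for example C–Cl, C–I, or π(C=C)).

C–O

Step 1: The C–O bond breaks with both electrons going to the mesylate; MsO⁻ leaves and a secondary carbocation remains.
The bond broken in this step is the C–O bond.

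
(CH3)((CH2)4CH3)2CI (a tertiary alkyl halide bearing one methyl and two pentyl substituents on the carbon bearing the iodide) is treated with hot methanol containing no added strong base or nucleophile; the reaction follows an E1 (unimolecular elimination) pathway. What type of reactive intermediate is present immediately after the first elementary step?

tertiary carbocation

Step 1: Unassisted departure of I⁻ (taking the C–I bonding pair) generates a tertiary carbocation.
After step 1 the species present is a tertiary carbocation.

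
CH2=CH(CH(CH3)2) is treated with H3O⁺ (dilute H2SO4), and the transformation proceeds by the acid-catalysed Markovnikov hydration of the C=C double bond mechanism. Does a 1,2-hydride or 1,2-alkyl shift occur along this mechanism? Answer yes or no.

The first-formed carbocation is secondary.
The adjacent isopropyl carbon already bears 2 other carbon substituents and has a hydrogen to migrate; after a 1,2-hydride shift from that carbon the positive charge sits on a tertiary centre.
Tertiary is more stable than secondary, so the shift occurs.

yes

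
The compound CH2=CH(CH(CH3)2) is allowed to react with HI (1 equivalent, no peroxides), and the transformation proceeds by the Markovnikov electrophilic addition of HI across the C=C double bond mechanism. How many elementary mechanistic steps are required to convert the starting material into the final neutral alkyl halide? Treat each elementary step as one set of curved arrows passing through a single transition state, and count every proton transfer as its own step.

Step 1: The π electrons of the C=C bond attack a proton of HI; Markovnikov addition places the new C–H on the less-substituted alkene carbon, so the positive charge ends up on the more-substituted carbon — a secondary carbocation. The H–I bond breaks heterolytically, releasing I⁻.
Step 2: A hydride (H with its bonding pair) migrates from the adjacent isopropyl carbon to the cationic centre — a 1,2-hydride shift — upgrading the secondary cation to a tertiary one.
Step 3: The I⁻ anion donates a lone pair to the carbocation, forming the new C–I σ-bond and giving the neutral alkyl halide.
Total: 3 elementary steps.

3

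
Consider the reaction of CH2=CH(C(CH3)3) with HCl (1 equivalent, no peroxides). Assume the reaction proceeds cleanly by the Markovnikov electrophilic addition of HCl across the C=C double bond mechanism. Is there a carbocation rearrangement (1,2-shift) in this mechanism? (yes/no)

The first-formed carbocation is secondary.
The adjacent tert-butyl carbon has no hydrogen but bears methyl groups; migration of one methyl with its bonding pair (a 1,2-methyl shift) places the charge on a tertiary centre.
Tertiary is more stable than secondary, so the shift occurs.

yes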